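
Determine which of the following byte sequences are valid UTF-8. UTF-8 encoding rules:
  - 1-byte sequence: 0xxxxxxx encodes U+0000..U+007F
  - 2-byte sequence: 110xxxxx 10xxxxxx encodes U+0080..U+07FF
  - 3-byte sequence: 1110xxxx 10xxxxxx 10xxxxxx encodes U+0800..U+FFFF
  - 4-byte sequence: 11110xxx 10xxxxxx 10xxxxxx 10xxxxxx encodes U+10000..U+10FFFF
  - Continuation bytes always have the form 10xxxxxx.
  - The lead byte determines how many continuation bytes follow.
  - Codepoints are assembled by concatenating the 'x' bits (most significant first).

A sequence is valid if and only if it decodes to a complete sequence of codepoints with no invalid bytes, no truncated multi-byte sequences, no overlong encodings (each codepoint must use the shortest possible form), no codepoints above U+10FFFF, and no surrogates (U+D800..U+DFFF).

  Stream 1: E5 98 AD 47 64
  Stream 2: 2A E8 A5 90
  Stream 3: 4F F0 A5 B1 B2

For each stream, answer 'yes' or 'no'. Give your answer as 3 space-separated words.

Answer: yes yes yes

Derivation:
Stream 1: decodes cleanly. VALID
Stream 2: decodes cleanly. VALID
Stream 3: decodes cleanly. VALID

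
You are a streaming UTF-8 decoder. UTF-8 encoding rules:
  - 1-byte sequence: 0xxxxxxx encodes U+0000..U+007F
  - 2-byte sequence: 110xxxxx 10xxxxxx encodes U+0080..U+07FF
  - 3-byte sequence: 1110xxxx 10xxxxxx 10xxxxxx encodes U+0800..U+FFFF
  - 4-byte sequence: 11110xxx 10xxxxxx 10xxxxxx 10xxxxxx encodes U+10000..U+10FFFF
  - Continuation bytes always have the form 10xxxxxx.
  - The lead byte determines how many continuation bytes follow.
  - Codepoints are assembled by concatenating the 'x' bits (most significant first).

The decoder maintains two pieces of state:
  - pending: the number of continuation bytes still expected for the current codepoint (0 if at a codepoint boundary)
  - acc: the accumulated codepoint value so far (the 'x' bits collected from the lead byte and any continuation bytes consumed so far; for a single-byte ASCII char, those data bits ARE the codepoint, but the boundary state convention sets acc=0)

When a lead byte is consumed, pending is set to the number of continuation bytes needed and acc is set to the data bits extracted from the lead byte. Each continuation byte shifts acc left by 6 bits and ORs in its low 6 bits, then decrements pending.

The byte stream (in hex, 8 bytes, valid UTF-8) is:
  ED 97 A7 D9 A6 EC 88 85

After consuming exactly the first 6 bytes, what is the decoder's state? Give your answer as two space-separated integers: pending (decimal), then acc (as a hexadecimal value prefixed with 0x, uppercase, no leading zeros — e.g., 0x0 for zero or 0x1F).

Byte[0]=ED: 3-byte lead. pending=2, acc=0xD
Byte[1]=97: continuation. acc=(acc<<6)|0x17=0x357, pending=1
Byte[2]=A7: continuation. acc=(acc<<6)|0x27=0xD5E7, pending=0
Byte[3]=D9: 2-byte lead. pending=1, acc=0x19
Byte[4]=A6: continuation. acc=(acc<<6)|0x26=0x666, pending=0
Byte[5]=EC: 3-byte lead. pending=2, acc=0xC

Answer: 2 0xC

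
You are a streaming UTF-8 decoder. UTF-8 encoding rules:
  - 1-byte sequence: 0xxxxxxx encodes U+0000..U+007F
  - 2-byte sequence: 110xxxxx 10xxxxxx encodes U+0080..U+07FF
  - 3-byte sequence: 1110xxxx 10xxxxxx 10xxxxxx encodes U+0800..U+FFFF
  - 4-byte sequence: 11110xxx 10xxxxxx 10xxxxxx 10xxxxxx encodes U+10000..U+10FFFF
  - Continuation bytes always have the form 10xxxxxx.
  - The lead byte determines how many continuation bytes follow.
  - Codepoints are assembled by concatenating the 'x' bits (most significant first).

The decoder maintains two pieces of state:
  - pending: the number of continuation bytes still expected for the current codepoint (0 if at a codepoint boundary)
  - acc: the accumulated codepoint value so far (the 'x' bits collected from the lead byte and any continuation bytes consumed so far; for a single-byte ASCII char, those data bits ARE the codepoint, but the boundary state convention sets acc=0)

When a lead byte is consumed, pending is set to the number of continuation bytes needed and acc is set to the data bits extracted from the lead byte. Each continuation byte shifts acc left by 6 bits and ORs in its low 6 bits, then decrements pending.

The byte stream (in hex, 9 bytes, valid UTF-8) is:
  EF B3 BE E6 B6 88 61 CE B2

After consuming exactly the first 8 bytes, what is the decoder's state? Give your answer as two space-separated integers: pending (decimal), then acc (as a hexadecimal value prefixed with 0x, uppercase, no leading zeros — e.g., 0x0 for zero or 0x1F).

Byte[0]=EF: 3-byte lead. pending=2, acc=0xF
Byte[1]=B3: continuation. acc=(acc<<6)|0x33=0x3F3, pending=1
Byte[2]=BE: continuation. acc=(acc<<6)|0x3E=0xFCFE, pending=0
Byte[3]=E6: 3-byte lead. pending=2, acc=0x6
Byte[4]=B6: continuation. acc=(acc<<6)|0x36=0x1B6, pending=1
Byte[5]=88: continuation. acc=(acc<<6)|0x08=0x6D88, pending=0
Byte[6]=61: 1-byte. pending=0, acc=0x0
Byte[7]=CE: 2-byte lead. pending=1, acc=0xE

Answer: 1 0xE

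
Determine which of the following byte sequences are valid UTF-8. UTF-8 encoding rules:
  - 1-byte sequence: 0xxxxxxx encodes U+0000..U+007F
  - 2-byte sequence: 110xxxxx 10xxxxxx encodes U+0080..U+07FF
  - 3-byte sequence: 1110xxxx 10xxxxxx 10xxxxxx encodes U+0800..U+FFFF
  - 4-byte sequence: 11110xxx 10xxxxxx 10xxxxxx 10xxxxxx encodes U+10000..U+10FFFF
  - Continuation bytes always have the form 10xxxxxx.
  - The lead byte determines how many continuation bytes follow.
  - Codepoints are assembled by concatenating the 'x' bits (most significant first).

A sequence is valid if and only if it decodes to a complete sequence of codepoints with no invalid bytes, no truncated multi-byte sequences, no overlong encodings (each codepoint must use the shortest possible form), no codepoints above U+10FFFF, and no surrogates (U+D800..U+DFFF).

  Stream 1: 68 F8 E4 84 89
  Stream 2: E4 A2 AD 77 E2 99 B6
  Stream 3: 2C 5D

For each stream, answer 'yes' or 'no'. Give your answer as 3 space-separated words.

Answer: no yes yes

Derivation:
Stream 1: error at byte offset 1. INVALID
Stream 2: decodes cleanly. VALID
Stream 3: decodes cleanly. VALID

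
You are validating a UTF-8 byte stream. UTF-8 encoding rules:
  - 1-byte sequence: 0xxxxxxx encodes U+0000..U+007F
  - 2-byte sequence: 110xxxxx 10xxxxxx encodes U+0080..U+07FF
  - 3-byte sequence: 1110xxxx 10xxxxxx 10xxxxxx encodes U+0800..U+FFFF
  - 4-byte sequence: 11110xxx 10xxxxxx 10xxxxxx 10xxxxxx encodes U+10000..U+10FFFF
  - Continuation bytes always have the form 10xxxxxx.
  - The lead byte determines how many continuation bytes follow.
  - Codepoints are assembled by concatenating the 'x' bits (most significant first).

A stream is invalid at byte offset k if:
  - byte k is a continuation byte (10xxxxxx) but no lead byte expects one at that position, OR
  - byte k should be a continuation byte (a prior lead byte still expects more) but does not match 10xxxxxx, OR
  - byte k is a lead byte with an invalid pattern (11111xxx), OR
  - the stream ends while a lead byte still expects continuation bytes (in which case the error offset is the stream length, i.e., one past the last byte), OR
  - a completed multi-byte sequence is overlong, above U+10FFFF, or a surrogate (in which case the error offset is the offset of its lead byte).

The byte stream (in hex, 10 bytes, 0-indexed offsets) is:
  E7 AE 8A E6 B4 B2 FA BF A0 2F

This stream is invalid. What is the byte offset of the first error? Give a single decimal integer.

Answer: 6

Derivation:
Byte[0]=E7: 3-byte lead, need 2 cont bytes. acc=0x7
Byte[1]=AE: continuation. acc=(acc<<6)|0x2E=0x1EE
Byte[2]=8A: continuation. acc=(acc<<6)|0x0A=0x7B8A
Completed: cp=U+7B8A (starts at byte 0)
Byte[3]=E6: 3-byte lead, need 2 cont bytes. acc=0x6
Byte[4]=B4: continuation. acc=(acc<<6)|0x34=0x1B4
Byte[5]=B2: continuation. acc=(acc<<6)|0x32=0x6D32
Completed: cp=U+6D32 (starts at byte 3)
Byte[6]=FA: INVALID lead byte (not 0xxx/110x/1110/11110)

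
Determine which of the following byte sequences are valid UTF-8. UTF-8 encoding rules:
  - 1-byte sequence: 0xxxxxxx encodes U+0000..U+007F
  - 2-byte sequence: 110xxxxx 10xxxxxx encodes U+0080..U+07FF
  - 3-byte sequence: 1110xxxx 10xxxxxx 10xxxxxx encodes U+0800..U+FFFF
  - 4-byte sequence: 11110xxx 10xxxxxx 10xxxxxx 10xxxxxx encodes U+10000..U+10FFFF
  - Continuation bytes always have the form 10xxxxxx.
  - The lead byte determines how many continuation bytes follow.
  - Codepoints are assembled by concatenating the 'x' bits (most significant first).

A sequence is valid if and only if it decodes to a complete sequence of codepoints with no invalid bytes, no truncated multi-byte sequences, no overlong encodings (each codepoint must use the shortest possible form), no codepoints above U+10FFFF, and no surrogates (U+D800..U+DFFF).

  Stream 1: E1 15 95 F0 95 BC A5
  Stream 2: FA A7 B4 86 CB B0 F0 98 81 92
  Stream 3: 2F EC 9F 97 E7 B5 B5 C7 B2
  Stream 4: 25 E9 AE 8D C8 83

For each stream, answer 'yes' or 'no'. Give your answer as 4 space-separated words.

Answer: no no yes yes

Derivation:
Stream 1: error at byte offset 1. INVALID
Stream 2: error at byte offset 0. INVALID
Stream 3: decodes cleanly. VALID
Stream 4: decodes cleanly. VALID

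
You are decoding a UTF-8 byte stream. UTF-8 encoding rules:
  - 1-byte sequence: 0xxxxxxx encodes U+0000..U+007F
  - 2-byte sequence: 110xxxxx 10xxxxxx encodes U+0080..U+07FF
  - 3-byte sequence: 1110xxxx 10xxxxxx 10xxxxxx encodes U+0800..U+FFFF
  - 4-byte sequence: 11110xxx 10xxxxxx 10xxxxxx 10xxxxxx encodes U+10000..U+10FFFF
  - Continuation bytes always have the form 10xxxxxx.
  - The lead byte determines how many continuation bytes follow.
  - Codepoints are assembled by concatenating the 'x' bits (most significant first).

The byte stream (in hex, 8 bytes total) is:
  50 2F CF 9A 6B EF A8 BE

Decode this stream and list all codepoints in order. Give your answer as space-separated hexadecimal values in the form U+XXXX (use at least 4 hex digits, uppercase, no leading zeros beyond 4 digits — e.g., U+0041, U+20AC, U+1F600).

Answer: U+0050 U+002F U+03DA U+006B U+FA3E

Derivation:
Byte[0]=50: 1-byte ASCII. cp=U+0050
Byte[1]=2F: 1-byte ASCII. cp=U+002F
Byte[2]=CF: 2-byte lead, need 1 cont bytes. acc=0xF
Byte[3]=9A: continuation. acc=(acc<<6)|0x1A=0x3DA
Completed: cp=U+03DA (starts at byte 2)
Byte[4]=6B: 1-byte ASCII. cp=U+006B
Byte[5]=EF: 3-byte lead, need 2 cont bytes. acc=0xF
Byte[6]=A8: continuation. acc=(acc<<6)|0x28=0x3E8
Byte[7]=BE: continuation. acc=(acc<<6)|0x3E=0xFA3E
Completed: cp=U+FA3E (starts at byte 5)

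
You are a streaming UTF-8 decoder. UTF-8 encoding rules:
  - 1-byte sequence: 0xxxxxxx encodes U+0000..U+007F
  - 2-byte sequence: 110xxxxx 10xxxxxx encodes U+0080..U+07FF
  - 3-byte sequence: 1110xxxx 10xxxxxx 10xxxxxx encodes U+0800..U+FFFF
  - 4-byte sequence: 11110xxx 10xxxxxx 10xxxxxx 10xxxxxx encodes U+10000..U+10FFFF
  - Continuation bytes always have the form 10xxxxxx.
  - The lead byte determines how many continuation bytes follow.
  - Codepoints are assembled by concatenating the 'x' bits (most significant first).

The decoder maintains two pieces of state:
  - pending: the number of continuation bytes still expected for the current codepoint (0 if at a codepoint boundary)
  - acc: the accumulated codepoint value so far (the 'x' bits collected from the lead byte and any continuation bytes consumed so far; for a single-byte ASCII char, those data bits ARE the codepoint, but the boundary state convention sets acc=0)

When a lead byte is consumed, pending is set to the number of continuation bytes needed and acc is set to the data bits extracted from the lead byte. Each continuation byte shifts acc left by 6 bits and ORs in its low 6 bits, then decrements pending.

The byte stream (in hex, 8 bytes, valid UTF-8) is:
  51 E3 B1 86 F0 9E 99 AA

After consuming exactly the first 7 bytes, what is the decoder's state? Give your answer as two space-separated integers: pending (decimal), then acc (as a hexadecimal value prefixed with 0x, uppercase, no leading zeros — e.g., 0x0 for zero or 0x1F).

Answer: 1 0x799

Derivation:
Byte[0]=51: 1-byte. pending=0, acc=0x0
Byte[1]=E3: 3-byte lead. pending=2, acc=0x3
Byte[2]=B1: continuation. acc=(acc<<6)|0x31=0xF1, pending=1
Byte[3]=86: continuation. acc=(acc<<6)|0x06=0x3C46, pending=0
Byte[4]=F0: 4-byte lead. pending=3, acc=0x0
Byte[5]=9E: continuation. acc=(acc<<6)|0x1E=0x1E, pending=2
Byte[6]=99: continuation. acc=(acc<<6)|0x19=0x799, pending=1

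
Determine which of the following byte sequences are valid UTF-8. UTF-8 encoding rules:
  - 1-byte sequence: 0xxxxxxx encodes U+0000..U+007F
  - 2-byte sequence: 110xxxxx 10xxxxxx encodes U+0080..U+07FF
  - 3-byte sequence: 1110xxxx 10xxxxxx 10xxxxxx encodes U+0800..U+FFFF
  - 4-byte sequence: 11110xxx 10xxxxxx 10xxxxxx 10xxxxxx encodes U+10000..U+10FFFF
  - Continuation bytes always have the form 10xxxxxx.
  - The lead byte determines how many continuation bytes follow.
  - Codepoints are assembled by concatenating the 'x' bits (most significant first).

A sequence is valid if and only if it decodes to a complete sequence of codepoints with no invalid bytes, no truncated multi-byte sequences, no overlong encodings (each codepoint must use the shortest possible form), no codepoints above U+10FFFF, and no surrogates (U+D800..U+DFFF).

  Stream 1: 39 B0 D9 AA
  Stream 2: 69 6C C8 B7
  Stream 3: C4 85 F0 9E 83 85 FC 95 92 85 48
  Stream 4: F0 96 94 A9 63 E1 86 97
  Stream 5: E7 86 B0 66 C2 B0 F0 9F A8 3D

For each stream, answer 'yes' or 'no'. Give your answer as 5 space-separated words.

Answer: no yes no yes no

Derivation:
Stream 1: error at byte offset 1. INVALID
Stream 2: decodes cleanly. VALID
Stream 3: error at byte offset 6. INVALID
Stream 4: decodes cleanly. VALID
Stream 5: error at byte offset 9. INVALID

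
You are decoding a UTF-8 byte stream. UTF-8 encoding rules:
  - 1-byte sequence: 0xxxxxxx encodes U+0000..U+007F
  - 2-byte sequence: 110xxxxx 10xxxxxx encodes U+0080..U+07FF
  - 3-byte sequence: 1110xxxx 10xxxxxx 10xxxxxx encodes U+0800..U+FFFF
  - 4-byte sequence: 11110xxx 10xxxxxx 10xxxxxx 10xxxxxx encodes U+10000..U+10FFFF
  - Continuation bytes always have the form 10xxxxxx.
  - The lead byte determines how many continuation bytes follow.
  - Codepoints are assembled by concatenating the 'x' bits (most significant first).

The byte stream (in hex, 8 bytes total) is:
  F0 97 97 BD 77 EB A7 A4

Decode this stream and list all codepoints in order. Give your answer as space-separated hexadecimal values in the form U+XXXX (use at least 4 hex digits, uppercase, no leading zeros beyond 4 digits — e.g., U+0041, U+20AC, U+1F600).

Answer: U+175FD U+0077 U+B9E4

Derivation:
Byte[0]=F0: 4-byte lead, need 3 cont bytes. acc=0x0
Byte[1]=97: continuation. acc=(acc<<6)|0x17=0x17
Byte[2]=97: continuation. acc=(acc<<6)|0x17=0x5D7
Byte[3]=BD: continuation. acc=(acc<<6)|0x3D=0x175FD
Completed: cp=U+175FD (starts at byte 0)
Byte[4]=77: 1-byte ASCII. cp=U+0077
Byte[5]=EB: 3-byte lead, need 2 cont bytes. acc=0xB
Byte[6]=A7: continuation. acc=(acc<<6)|0x27=0x2E7
Byte[7]=A4: continuation. acc=(acc<<6)|0x24=0xB9E4
Completed: cp=U+B9E4 (starts at byte 5)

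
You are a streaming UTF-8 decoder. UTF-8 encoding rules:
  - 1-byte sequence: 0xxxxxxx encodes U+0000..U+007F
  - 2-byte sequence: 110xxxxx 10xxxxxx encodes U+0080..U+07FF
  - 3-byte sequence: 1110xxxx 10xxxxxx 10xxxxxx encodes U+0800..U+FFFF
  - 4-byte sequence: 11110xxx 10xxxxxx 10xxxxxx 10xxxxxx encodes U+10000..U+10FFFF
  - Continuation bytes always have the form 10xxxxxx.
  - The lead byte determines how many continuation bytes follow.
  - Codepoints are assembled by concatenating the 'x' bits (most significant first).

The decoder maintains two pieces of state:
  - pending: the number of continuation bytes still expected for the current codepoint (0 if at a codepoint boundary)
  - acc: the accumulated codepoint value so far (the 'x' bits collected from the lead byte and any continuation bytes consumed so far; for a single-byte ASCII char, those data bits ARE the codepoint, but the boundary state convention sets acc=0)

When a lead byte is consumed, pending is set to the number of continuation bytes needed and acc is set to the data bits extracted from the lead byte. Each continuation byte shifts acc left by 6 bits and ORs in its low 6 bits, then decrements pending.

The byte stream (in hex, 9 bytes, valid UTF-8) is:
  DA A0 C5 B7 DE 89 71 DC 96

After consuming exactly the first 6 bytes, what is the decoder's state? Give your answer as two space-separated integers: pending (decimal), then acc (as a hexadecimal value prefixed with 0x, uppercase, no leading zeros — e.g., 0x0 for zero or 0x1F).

Answer: 0 0x789

Derivation:
Byte[0]=DA: 2-byte lead. pending=1, acc=0x1A
Byte[1]=A0: continuation. acc=(acc<<6)|0x20=0x6A0, pending=0
Byte[2]=C5: 2-byte lead. pending=1, acc=0x5
Byte[3]=B7: continuation. acc=(acc<<6)|0x37=0x177, pending=0
Byte[4]=DE: 2-byte lead. pending=1, acc=0x1E
Byte[5]=89: continuation. acc=(acc<<6)|0x09=0x789, pending=0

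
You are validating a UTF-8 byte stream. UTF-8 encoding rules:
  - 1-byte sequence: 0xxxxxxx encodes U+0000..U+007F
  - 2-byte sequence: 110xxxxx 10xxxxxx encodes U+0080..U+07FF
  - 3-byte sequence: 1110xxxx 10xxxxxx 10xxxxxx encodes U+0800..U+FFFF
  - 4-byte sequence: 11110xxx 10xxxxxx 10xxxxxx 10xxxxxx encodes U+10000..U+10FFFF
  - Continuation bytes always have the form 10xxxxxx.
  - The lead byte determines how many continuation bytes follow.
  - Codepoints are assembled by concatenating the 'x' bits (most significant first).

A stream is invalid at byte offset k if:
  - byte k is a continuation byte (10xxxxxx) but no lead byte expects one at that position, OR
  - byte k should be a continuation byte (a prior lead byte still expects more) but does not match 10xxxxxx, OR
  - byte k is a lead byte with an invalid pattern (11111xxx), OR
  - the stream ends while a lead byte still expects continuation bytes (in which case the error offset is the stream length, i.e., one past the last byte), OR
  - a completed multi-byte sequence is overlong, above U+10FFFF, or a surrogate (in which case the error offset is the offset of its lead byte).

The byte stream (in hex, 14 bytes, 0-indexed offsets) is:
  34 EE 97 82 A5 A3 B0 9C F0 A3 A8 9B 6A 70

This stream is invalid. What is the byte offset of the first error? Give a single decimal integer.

Answer: 4

Derivation:
Byte[0]=34: 1-byte ASCII. cp=U+0034
Byte[1]=EE: 3-byte lead, need 2 cont bytes. acc=0xE
Byte[2]=97: continuation. acc=(acc<<6)|0x17=0x397
Byte[3]=82: continuation. acc=(acc<<6)|0x02=0xE5C2
Completed: cp=U+E5C2 (starts at byte 1)
Byte[4]=A5: INVALID lead byte (not 0xxx/110x/1110/11110)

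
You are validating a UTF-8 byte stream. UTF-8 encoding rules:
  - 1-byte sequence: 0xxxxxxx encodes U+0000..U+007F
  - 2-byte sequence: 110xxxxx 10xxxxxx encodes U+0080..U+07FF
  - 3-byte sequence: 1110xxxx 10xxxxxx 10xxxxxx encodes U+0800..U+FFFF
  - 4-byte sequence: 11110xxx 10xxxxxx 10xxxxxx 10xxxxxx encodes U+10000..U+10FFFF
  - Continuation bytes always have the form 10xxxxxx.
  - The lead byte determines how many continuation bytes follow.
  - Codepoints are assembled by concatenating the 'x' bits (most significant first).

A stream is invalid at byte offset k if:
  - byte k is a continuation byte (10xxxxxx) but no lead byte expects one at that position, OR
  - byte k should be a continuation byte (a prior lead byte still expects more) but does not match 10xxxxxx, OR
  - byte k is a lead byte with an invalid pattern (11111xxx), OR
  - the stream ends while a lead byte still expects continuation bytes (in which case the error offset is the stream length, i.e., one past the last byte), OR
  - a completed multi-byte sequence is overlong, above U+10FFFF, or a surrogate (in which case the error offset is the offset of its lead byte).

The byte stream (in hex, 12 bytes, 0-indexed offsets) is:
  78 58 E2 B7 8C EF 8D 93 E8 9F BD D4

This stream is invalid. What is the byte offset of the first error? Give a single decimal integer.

Byte[0]=78: 1-byte ASCII. cp=U+0078
Byte[1]=58: 1-byte ASCII. cp=U+0058
Byte[2]=E2: 3-byte lead, need 2 cont bytes. acc=0x2
Byte[3]=B7: continuation. acc=(acc<<6)|0x37=0xB7
Byte[4]=8C: continuation. acc=(acc<<6)|0x0C=0x2DCC
Completed: cp=U+2DCC (starts at byte 2)
Byte[5]=EF: 3-byte lead, need 2 cont bytes. acc=0xF
Byte[6]=8D: continuation. acc=(acc<<6)|0x0D=0x3CD
Byte[7]=93: continuation. acc=(acc<<6)|0x13=0xF353
Completed: cp=U+F353 (starts at byte 5)
Byte[8]=E8: 3-byte lead, need 2 cont bytes. acc=0x8
Byte[9]=9F: continuation. acc=(acc<<6)|0x1F=0x21F
Byte[10]=BD: continuation. acc=(acc<<6)|0x3D=0x87FD
Completed: cp=U+87FD (starts at byte 8)
Byte[11]=D4: 2-byte lead, need 1 cont bytes. acc=0x14
Byte[12]: stream ended, expected continuation. INVALID

Answer: 12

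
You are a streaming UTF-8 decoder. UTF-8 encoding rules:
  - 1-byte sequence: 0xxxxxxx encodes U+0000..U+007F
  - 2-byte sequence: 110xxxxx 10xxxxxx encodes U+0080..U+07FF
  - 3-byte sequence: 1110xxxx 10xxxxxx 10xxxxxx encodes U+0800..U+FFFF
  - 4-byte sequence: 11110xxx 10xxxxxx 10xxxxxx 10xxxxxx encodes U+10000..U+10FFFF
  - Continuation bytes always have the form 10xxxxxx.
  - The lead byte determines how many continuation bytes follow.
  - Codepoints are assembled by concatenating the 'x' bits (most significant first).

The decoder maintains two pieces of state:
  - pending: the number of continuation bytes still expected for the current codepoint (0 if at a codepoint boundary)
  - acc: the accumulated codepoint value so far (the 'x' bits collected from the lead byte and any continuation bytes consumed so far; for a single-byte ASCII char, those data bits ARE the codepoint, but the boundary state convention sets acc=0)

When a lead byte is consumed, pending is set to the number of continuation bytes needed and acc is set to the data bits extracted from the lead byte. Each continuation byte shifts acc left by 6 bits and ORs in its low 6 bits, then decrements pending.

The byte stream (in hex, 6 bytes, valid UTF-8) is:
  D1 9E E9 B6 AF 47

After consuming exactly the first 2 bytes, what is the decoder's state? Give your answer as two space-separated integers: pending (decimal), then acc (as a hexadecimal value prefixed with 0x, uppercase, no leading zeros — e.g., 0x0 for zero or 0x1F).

Answer: 0 0x45E

Derivation:
Byte[0]=D1: 2-byte lead. pending=1, acc=0x11
Byte[1]=9E: continuation. acc=(acc<<6)|0x1E=0x45E, pending=0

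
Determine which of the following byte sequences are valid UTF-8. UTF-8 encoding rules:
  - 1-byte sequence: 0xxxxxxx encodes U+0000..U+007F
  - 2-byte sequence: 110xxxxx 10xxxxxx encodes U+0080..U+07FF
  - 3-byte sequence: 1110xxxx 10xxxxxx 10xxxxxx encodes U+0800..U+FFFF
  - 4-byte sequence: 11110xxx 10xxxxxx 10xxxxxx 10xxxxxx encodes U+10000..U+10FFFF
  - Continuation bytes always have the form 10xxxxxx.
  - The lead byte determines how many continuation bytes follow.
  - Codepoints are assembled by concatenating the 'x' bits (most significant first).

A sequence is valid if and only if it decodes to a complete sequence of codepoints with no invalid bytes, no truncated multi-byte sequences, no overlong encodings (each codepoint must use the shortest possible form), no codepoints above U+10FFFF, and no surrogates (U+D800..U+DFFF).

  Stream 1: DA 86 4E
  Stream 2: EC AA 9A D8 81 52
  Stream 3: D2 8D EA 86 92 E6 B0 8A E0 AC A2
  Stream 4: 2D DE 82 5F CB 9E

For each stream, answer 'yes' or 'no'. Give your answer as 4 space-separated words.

Stream 1: decodes cleanly. VALID
Stream 2: decodes cleanly. VALID
Stream 3: decodes cleanly. VALID
Stream 4: decodes cleanly. VALID

Answer: yes yes yes yes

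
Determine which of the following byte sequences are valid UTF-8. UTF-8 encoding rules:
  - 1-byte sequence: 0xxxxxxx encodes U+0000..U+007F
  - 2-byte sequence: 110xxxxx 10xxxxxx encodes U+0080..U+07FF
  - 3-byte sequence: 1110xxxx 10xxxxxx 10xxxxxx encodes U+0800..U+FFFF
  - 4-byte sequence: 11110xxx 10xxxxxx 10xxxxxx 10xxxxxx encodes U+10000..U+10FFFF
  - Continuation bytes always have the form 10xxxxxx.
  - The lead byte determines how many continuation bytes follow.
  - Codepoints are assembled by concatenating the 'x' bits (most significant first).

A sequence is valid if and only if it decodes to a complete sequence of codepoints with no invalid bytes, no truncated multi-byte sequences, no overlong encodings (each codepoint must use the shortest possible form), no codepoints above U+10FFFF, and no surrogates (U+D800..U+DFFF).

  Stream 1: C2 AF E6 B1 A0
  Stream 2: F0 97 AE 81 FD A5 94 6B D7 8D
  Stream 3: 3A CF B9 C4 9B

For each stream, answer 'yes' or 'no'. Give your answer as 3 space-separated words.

Stream 1: decodes cleanly. VALID
Stream 2: error at byte offset 4. INVALID
Stream 3: decodes cleanly. VALID

Answer: yes no yes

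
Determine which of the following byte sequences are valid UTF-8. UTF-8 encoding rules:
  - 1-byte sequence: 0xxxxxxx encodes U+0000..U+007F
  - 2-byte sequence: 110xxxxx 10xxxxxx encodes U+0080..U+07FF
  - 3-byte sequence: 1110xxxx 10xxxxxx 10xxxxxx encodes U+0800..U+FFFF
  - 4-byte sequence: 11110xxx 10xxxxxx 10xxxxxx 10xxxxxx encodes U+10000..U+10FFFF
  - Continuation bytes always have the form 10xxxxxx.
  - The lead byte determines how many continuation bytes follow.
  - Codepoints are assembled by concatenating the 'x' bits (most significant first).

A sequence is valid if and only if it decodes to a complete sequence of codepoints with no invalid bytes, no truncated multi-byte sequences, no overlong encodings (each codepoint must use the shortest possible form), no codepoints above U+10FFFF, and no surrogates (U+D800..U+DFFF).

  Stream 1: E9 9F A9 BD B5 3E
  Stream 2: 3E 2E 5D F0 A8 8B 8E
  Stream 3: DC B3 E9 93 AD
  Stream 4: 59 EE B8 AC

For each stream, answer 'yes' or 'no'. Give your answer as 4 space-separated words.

Answer: no yes yes yes

Derivation:
Stream 1: error at byte offset 3. INVALID
Stream 2: decodes cleanly. VALID
Stream 3: decodes cleanly. VALID
Stream 4: decodes cleanly. VALID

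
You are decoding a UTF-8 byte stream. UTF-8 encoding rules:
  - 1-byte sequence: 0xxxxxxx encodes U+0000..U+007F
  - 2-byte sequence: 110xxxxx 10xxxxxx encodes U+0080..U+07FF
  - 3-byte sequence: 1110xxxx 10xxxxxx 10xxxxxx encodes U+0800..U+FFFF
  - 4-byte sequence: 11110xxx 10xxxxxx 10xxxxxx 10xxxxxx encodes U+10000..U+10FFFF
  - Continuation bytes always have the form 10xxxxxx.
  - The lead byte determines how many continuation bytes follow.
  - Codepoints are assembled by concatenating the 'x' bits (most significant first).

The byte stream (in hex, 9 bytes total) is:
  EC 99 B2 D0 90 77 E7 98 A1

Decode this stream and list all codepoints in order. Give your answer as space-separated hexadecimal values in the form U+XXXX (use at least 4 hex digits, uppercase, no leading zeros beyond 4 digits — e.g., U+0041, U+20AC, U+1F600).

Byte[0]=EC: 3-byte lead, need 2 cont bytes. acc=0xC
Byte[1]=99: continuation. acc=(acc<<6)|0x19=0x319
Byte[2]=B2: continuation. acc=(acc<<6)|0x32=0xC672
Completed: cp=U+C672 (starts at byte 0)
Byte[3]=D0: 2-byte lead, need 1 cont bytes. acc=0x10
Byte[4]=90: continuation. acc=(acc<<6)|0x10=0x410
Completed: cp=U+0410 (starts at byte 3)
Byte[5]=77: 1-byte ASCII. cp=U+0077
Byte[6]=E7: 3-byte lead, need 2 cont bytes. acc=0x7
Byte[7]=98: continuation. acc=(acc<<6)|0x18=0x1D8
Byte[8]=A1: continuation. acc=(acc<<6)|0x21=0x7621
Completed: cp=U+7621 (starts at byte 6)

Answer: U+C672 U+0410 U+0077 U+7621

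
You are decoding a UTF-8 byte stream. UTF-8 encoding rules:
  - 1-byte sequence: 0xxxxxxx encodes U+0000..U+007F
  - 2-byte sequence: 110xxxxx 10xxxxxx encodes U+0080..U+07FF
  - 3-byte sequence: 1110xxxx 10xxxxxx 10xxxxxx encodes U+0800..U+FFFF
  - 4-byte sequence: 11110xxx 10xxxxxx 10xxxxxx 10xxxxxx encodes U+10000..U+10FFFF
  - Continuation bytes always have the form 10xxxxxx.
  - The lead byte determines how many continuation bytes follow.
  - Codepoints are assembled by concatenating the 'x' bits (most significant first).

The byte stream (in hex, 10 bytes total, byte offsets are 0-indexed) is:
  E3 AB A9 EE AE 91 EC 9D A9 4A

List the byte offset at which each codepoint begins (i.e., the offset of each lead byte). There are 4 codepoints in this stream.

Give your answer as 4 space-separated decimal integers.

Answer: 0 3 6 9

Derivation:
Byte[0]=E3: 3-byte lead, need 2 cont bytes. acc=0x3
Byte[1]=AB: continuation. acc=(acc<<6)|0x2B=0xEB
Byte[2]=A9: continuation. acc=(acc<<6)|0x29=0x3AE9
Completed: cp=U+3AE9 (starts at byte 0)
Byte[3]=EE: 3-byte lead, need 2 cont bytes. acc=0xE
Byte[4]=AE: continuation. acc=(acc<<6)|0x2E=0x3AE
Byte[5]=91: continuation. acc=(acc<<6)|0x11=0xEB91
Completed: cp=U+EB91 (starts at byte 3)
Byte[6]=EC: 3-byte lead, need 2 cont bytes. acc=0xC
Byte[7]=9D: continuation. acc=(acc<<6)|0x1D=0x31D
Byte[8]=A9: continuation. acc=(acc<<6)|0x29=0xC769
Completed: cp=U+C769 (starts at byte 6)
Byte[9]=4A: 1-byte ASCII. cp=U+004A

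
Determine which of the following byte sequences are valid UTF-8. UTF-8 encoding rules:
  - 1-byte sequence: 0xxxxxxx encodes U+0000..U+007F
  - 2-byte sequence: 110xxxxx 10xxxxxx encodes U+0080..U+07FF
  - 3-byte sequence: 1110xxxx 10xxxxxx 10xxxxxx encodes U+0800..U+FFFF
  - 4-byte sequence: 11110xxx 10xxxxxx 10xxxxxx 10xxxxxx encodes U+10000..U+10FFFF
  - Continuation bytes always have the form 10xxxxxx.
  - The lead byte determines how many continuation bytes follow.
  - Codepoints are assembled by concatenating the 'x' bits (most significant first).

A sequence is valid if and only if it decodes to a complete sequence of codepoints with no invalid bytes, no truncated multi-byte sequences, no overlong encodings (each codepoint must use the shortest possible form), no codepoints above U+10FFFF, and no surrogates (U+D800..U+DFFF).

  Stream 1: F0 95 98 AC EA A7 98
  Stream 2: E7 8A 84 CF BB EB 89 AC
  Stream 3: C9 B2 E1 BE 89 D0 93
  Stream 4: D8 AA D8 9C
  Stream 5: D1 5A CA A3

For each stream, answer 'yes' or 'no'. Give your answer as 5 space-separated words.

Stream 1: decodes cleanly. VALID
Stream 2: decodes cleanly. VALID
Stream 3: decodes cleanly. VALID
Stream 4: decodes cleanly. VALID
Stream 5: error at byte offset 1. INVALID

Answer: yes yes yes yes no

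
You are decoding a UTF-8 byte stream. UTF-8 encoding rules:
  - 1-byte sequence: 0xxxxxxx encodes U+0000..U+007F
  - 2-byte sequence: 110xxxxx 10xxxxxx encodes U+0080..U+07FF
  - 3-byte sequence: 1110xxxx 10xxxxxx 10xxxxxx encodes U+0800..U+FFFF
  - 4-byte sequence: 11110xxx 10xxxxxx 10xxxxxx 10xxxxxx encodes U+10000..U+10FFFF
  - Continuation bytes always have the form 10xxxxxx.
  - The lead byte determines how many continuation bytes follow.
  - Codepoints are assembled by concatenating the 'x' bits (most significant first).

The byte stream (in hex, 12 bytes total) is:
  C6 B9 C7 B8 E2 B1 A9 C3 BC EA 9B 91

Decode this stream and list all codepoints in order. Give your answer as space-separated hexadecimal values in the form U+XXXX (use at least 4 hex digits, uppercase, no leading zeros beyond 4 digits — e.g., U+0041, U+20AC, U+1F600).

Answer: U+01B9 U+01F8 U+2C69 U+00FC U+A6D1

Derivation:
Byte[0]=C6: 2-byte lead, need 1 cont bytes. acc=0x6
Byte[1]=B9: continuation. acc=(acc<<6)|0x39=0x1B9
Completed: cp=U+01B9 (starts at byte 0)
Byte[2]=C7: 2-byte lead, need 1 cont bytes. acc=0x7
Byte[3]=B8: continuation. acc=(acc<<6)|0x38=0x1F8
Completed: cp=U+01F8 (starts at byte 2)
Byte[4]=E2: 3-byte lead, need 2 cont bytes. acc=0x2
Byte[5]=B1: continuation. acc=(acc<<6)|0x31=0xB1
Byte[6]=A9: continuation. acc=(acc<<6)|0x29=0x2C69
Completed: cp=U+2C69 (starts at byte 4)
Byte[7]=C3: 2-byte lead, need 1 cont bytes. acc=0x3
Byte[8]=BC: continuation. acc=(acc<<6)|0x3C=0xFC
Completed: cp=U+00FC (starts at byte 7)
Byte[9]=EA: 3-byte lead, need 2 cont bytes. acc=0xA
Byte[10]=9B: continuation. acc=(acc<<6)|0x1B=0x29B
Byte[11]=91: continuation. acc=(acc<<6)|0x11=0xA6D1
Completed: cp=U+A6D1 (starts at byte 9)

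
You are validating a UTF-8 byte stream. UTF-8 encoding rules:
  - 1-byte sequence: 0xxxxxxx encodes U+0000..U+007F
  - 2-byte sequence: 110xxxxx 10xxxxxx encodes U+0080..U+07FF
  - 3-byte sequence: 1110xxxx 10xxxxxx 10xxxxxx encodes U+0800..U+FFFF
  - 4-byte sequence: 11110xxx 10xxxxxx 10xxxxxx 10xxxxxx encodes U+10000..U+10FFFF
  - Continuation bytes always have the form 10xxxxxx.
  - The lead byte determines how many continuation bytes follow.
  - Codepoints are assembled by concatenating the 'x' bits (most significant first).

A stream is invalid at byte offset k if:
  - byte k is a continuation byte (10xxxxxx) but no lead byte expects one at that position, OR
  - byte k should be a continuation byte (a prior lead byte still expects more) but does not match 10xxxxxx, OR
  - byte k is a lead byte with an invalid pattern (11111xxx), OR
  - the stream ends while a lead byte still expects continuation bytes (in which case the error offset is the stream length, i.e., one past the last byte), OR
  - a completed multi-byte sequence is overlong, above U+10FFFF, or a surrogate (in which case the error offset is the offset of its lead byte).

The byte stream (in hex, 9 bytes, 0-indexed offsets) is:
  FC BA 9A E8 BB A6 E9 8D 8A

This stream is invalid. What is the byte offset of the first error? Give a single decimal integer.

Answer: 0

Derivation:
Byte[0]=FC: INVALID lead byte (not 0xxx/110x/1110/11110)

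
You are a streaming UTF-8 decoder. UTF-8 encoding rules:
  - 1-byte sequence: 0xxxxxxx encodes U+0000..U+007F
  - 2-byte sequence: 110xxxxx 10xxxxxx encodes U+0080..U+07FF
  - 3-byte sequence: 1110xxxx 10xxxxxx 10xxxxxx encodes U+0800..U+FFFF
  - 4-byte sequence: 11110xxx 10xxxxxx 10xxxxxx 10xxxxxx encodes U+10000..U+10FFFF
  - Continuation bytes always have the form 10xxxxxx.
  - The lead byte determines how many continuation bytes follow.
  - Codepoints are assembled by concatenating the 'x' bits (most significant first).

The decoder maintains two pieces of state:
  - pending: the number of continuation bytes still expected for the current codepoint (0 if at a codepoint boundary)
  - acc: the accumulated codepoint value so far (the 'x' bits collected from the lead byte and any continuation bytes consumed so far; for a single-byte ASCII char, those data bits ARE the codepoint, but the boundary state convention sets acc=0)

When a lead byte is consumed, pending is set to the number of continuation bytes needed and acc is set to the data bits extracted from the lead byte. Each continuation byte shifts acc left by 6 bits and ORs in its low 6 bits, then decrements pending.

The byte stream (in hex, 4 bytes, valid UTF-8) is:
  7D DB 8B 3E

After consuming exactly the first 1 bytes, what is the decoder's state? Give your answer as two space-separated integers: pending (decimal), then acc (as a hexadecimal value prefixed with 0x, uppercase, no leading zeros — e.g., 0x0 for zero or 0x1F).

Byte[0]=7D: 1-byte. pending=0, acc=0x0

Answer: 0 0x0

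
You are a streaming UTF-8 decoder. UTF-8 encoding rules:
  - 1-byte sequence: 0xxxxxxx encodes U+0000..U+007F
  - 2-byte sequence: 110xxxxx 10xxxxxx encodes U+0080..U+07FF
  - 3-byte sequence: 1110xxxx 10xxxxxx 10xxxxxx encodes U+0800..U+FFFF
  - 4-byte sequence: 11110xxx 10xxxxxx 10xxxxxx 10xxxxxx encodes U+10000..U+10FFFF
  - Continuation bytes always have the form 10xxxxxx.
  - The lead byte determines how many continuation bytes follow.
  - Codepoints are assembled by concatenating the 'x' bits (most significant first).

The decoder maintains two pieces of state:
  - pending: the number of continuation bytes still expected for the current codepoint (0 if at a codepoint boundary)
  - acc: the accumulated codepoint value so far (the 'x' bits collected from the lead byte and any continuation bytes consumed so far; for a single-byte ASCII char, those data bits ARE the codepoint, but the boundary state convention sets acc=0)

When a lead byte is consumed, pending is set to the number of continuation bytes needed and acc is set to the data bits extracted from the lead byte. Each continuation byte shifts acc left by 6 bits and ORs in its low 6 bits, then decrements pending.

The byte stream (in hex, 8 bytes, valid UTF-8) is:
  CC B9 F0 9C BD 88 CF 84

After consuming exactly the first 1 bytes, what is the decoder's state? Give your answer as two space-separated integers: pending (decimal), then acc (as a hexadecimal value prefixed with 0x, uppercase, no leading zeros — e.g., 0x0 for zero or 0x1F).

Byte[0]=CC: 2-byte lead. pending=1, acc=0xC

Answer: 1 0xC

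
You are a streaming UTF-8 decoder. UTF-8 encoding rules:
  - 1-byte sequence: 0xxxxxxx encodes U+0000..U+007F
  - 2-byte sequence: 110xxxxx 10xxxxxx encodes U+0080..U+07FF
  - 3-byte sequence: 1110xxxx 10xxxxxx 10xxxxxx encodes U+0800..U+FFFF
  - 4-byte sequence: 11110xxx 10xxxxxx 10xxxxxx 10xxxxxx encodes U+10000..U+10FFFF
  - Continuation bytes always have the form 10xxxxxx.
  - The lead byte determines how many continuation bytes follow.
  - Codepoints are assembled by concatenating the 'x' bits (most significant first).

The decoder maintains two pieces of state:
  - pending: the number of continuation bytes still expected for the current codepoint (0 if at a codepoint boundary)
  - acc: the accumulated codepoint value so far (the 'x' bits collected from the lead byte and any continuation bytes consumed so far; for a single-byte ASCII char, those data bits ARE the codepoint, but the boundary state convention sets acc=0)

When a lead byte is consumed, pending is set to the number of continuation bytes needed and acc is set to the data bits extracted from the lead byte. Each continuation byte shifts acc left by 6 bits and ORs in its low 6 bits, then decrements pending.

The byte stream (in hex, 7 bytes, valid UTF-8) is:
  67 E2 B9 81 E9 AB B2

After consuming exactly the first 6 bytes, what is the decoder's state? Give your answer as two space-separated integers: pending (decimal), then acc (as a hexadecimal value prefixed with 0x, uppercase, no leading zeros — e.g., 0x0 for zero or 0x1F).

Byte[0]=67: 1-byte. pending=0, acc=0x0
Byte[1]=E2: 3-byte lead. pending=2, acc=0x2
Byte[2]=B9: continuation. acc=(acc<<6)|0x39=0xB9, pending=1
Byte[3]=81: continuation. acc=(acc<<6)|0x01=0x2E41, pending=0
Byte[4]=E9: 3-byte lead. pending=2, acc=0x9
Byte[5]=AB: continuation. acc=(acc<<6)|0x2B=0x26B, pending=1

Answer: 1 0x26B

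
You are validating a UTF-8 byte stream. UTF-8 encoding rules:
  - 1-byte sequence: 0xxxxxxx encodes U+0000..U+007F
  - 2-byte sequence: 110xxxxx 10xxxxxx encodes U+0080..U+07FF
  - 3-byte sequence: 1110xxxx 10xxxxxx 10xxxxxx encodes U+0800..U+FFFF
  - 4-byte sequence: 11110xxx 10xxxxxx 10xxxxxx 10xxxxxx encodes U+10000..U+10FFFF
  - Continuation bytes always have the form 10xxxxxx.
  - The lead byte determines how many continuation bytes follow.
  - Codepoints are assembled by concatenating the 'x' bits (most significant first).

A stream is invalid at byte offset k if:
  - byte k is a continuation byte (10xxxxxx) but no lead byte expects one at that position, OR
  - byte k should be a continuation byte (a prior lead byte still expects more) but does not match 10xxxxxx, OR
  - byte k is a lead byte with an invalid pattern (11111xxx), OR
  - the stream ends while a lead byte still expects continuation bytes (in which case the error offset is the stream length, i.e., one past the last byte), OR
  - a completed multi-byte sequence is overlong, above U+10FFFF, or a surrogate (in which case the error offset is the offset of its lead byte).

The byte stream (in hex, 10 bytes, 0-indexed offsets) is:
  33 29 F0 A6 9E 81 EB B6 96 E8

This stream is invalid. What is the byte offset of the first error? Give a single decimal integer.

Byte[0]=33: 1-byte ASCII. cp=U+0033
Byte[1]=29: 1-byte ASCII. cp=U+0029
Byte[2]=F0: 4-byte lead, need 3 cont bytes. acc=0x0
Byte[3]=A6: continuation. acc=(acc<<6)|0x26=0x26
Byte[4]=9E: continuation. acc=(acc<<6)|0x1E=0x99E
Byte[5]=81: continuation. acc=(acc<<6)|0x01=0x26781
Completed: cp=U+26781 (starts at byte 2)
Byte[6]=EB: 3-byte lead, need 2 cont bytes. acc=0xB
Byte[7]=B6: continuation. acc=(acc<<6)|0x36=0x2F6
Byte[8]=96: continuation. acc=(acc<<6)|0x16=0xBD96
Completed: cp=U+BD96 (starts at byte 6)
Byte[9]=E8: 3-byte lead, need 2 cont bytes. acc=0x8
Byte[10]: stream ended, expected continuation. INVALID

Answer: 10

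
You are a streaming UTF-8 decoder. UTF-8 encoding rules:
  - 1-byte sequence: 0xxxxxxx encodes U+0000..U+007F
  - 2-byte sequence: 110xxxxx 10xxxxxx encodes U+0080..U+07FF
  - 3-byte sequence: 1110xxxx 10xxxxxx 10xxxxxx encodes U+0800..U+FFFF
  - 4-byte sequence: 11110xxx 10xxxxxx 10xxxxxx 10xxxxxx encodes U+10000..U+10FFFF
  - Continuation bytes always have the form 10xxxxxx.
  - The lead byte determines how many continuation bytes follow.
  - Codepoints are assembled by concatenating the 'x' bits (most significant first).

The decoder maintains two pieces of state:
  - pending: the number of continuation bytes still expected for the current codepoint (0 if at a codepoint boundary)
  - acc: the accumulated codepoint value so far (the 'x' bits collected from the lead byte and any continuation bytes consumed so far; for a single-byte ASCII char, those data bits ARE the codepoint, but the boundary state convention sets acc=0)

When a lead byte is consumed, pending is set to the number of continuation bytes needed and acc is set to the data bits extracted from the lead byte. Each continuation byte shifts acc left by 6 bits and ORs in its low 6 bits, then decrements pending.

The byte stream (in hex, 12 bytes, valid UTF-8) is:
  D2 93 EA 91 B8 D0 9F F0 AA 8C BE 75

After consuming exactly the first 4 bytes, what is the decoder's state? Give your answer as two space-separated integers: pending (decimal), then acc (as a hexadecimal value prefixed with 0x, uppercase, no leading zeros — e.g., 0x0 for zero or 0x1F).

Answer: 1 0x291

Derivation:
Byte[0]=D2: 2-byte lead. pending=1, acc=0x12
Byte[1]=93: continuation. acc=(acc<<6)|0x13=0x493, pending=0
Byte[2]=EA: 3-byte lead. pending=2, acc=0xA
Byte[3]=91: continuation. acc=(acc<<6)|0x11=0x291, pending=1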